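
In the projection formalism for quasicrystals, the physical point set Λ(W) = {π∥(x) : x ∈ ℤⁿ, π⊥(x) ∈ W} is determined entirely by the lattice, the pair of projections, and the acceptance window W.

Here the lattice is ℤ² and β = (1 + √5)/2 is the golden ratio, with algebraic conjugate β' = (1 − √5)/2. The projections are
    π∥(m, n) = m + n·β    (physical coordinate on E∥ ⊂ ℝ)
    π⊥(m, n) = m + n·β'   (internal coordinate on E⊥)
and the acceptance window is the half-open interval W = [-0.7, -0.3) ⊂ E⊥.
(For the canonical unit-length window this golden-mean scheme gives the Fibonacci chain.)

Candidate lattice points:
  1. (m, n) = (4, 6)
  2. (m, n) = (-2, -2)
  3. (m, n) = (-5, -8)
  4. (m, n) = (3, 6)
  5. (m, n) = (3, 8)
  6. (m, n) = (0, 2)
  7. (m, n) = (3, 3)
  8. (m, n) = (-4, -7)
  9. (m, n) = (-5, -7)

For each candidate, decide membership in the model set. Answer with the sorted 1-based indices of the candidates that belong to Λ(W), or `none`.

Compute β' = (1−√5)/2 = -0.6180, so π⊥(m,n) = m -0.6180·n.
[1] lift (4,6): star map gives 0.2918; window check -0.7 ≤ 0.2918 < -0.3 is false → out
[2] lift (-2,-2): star map gives -0.7639; window check -0.7 ≤ -0.7639 < -0.3 is false → out
[3] lift (-5,-8): star map gives -0.0557; window check -0.7 ≤ -0.0557 < -0.3 is false → out
[4] lift (3,6): star map gives -0.7082; window check -0.7 ≤ -0.7082 < -0.3 is false → out
[5] lift (3,8): star map gives -1.9443; window check -0.7 ≤ -1.9443 < -0.3 is false → out
[6] lift (0,2): star map gives -1.2361; window check -0.7 ≤ -1.2361 < -0.3 is false → out
[7] lift (3,3): star map gives 1.1459; window check -0.7 ≤ 1.1459 < -0.3 is false → out
[8] lift (-4,-7): star map gives 0.3262; window check -0.7 ≤ 0.3262 < -0.3 is false → out
[9] lift (-5,-7): star map gives -0.6738; window check -0.7 ≤ -0.6738 < -0.3 is true → IN Λ

9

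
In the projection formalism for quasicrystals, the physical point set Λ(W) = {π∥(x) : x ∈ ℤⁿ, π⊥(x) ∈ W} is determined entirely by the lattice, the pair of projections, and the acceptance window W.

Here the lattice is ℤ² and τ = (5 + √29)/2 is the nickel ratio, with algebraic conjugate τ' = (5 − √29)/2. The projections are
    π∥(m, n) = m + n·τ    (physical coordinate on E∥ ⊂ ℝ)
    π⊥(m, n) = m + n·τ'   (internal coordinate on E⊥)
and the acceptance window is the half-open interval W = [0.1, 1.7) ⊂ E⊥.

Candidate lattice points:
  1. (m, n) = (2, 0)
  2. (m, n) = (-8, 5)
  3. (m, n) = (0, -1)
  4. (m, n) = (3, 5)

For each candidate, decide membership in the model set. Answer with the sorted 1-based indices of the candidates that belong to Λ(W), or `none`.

3

Compute τ' = (5−√29)/2 = -0.19258, so π⊥(m,n) = m -0.19258·n.
#1 (2,0): internal coord 2 + (0)·τ' = +2.00000; +2.00000 ∉ [0.1, 1.7) → out
#2 (-8,5): internal coord -8 + (5)·τ' = -8.96291; -8.96291 ∉ [0.1, 1.7) → out
#3 (0,-1): internal coord 0 + (-1)·τ' = +0.19258; +0.19258 ∈ [0.1, 1.7) → IN Λ
#4 (3,5): internal coord 3 + (5)·τ' = +2.03709; +2.03709 ∉ [0.1, 1.7) → out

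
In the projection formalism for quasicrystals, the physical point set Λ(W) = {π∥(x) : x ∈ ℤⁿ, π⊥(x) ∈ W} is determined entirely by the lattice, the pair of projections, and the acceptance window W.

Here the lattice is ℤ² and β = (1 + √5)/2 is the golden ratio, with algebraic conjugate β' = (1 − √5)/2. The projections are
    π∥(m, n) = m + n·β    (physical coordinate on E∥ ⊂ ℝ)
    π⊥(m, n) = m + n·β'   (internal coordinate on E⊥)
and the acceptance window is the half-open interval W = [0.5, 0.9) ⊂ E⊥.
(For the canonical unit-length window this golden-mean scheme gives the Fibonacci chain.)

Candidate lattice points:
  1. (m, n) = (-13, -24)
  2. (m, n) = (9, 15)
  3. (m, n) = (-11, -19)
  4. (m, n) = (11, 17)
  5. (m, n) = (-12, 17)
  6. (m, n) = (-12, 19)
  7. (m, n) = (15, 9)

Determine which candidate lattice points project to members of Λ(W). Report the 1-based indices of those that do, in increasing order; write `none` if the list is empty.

3

β' = (1−√5)/2 ≈ -0.6180.
[1] lift (-13,-24): star map gives 1.8328; window check 0.5 ≤ 1.8328 < 0.9 is false → out
[2] lift (9,15): star map gives -0.2705; window check 0.5 ≤ -0.2705 < 0.9 is false → out
[3] lift (-11,-19): star map gives 0.7426; window check 0.5 ≤ 0.7426 < 0.9 is true → IN Λ
[4] lift (11,17): star map gives 0.4934; window check 0.5 ≤ 0.4934 < 0.9 is false → out
[5] lift (-12,17): star map gives -22.5066; window check 0.5 ≤ -22.5066 < 0.9 is false → out
[6] lift (-12,19): star map gives -23.7426; window check 0.5 ≤ -23.7426 < 0.9 is false → out
[7] lift (15,9): star map gives 9.4377; window check 0.5 ≤ 9.4377 < 0.9 is false → out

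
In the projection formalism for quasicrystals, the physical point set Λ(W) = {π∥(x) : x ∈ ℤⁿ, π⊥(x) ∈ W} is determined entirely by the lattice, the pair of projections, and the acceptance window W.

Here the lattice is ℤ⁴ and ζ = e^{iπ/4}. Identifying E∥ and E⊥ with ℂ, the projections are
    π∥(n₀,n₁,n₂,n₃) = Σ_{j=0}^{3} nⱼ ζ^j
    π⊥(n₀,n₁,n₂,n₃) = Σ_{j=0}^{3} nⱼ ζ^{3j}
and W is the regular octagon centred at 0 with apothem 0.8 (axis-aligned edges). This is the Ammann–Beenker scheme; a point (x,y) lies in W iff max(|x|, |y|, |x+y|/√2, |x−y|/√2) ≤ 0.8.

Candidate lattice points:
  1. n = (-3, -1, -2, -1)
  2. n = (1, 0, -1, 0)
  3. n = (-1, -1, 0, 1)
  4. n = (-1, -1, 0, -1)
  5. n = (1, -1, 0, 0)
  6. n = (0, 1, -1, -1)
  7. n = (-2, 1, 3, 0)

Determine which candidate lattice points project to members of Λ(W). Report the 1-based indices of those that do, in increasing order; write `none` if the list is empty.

3

π⊥(n) = n₀ + n₁ζ³ + n₂ζ⁶ + n₃ζ⁹ where ζ = e^{iπ/4}.
candidate 1: n = (-3, -1, -2, -1) → π⊥ ≈ (-3.00000, +0.58579); max(|x|,|y|,|x±y|/√2) = 3.00000 > 0.8 ⇒ ∉ W
candidate 2: n = (1, 0, -1, 0) → π⊥ ≈ (+1.00000, +1.00000); max(|x|,|y|,|x±y|/√2) = 1.41421 > 0.8 ⇒ ∉ W
candidate 3: n = (-1, -1, 0, 1) → π⊥ ≈ (+0.41421, +0.00000); max(|x|,|y|,|x±y|/√2) = 0.41421 ≤ 0.8 ⇒ ∈ W
candidate 4: n = (-1, -1, 0, -1) → π⊥ ≈ (-1.00000, -1.41421); max(|x|,|y|,|x±y|/√2) = 1.70711 > 0.8 ⇒ ∉ W
candidate 5: n = (1, -1, 0, 0) → π⊥ ≈ (+1.70711, -0.70711); max(|x|,|y|,|x±y|/√2) = 1.70711 > 0.8 ⇒ ∉ W
candidate 6: n = (0, 1, -1, -1) → π⊥ ≈ (-1.41421, +1.00000); max(|x|,|y|,|x±y|/√2) = 1.70711 > 0.8 ⇒ ∉ W
candidate 7: n = (-2, 1, 3, 0) → π⊥ ≈ (-2.70711, -2.29289); max(|x|,|y|,|x±y|/√2) = 3.53553 > 0.8 ⇒ ∉ W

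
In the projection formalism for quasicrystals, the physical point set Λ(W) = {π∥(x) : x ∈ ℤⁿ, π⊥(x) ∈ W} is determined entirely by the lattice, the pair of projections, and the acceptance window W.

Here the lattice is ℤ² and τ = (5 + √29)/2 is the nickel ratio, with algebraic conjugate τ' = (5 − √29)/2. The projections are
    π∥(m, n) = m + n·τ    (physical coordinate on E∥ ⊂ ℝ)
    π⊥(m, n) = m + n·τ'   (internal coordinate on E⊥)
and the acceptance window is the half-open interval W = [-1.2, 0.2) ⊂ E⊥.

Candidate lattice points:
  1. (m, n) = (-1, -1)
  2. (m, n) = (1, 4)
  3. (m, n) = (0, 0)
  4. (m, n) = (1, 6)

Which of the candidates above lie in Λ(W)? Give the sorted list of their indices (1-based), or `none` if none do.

1, 3, 4

τ' = (5−√29)/2 ≈ -0.1926.
#1 (-1,-1): internal coord -1 + (-1)·τ' = -0.8074; -0.8074 ∈ [-1.2, 0.2) → IN Λ
#2 (1,4): internal coord 1 + (4)·τ' = +0.2297; +0.2297 ∉ [-1.2, 0.2) → out
#3 (0,0): internal coord 0 + (0)·τ' = +0.0000; +0.0000 ∈ [-1.2, 0.2) → IN Λ
#4 (1,6): internal coord 1 + (6)·τ' = -0.1555; -0.1555 ∈ [-1.2, 0.2) → IN Λ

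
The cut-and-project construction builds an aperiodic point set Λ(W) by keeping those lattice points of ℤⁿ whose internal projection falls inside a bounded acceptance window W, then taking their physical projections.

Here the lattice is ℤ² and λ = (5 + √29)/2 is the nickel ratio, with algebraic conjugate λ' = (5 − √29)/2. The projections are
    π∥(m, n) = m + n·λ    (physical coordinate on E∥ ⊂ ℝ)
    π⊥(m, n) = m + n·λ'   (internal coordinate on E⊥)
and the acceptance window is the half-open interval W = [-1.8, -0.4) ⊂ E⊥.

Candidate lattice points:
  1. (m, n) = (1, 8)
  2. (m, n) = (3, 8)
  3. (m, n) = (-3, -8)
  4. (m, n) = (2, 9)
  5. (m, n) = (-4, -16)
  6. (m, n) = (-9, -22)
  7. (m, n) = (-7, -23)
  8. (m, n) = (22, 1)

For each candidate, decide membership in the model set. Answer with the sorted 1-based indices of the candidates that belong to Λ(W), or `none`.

λ' = (5−√29)/2 ≈ -0.192582.
#1 (1,8): internal coord 1 + (8)·λ' = -0.540659; -0.540659 ∈ [-1.8, -0.4) → IN Λ
#2 (3,8): internal coord 3 + (8)·λ' = +1.459341; +1.459341 ∉ [-1.8, -0.4) → out
#3 (-3,-8): internal coord -3 + (-8)·λ' = -1.459341; -1.459341 ∈ [-1.8, -0.4) → IN Λ
#4 (2,9): internal coord 2 + (9)·λ' = +0.266758; +0.266758 ∉ [-1.8, -0.4) → out
#5 (-4,-16): internal coord -4 + (-16)·λ' = -0.918682; -0.918682 ∈ [-1.8, -0.4) → IN Λ
#6 (-9,-22): internal coord -9 + (-22)·λ' = -4.763187; -4.763187 ∉ [-1.8, -0.4) → out
#7 (-7,-23): internal coord -7 + (-23)·λ' = -2.570605; -2.570605 ∉ [-1.8, -0.4) → out
#8 (22,1): internal coord 22 + (1)·λ' = +21.807418; +21.807418 ∉ [-1.8, -0.4) → out

1, 3, 5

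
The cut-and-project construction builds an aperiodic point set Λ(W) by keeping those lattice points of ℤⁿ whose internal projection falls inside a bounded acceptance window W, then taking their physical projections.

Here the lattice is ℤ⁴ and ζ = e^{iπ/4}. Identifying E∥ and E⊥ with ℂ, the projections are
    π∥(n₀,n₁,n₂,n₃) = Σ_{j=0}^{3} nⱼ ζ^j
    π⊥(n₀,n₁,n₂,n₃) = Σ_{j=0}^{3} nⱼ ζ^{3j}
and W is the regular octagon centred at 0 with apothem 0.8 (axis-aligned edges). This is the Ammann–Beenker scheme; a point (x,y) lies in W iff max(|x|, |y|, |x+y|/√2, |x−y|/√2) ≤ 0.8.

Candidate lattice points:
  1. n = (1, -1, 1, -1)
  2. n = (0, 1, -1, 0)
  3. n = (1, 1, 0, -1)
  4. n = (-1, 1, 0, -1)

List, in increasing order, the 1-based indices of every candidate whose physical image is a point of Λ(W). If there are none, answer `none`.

3

Internal map: ζ^{3j} for j=0..3 gives (1,0), (−√2/2,√2/2), (0,−1), (√2/2,√2/2).
#1 (1, -1, 1, -1): internal (1.0000, -2.4142); octagon support 2.4142 vs apothem 0.8 → ∉ W
#2 (0, 1, -1, 0): internal (-0.7071, 1.7071); octagon support 1.7071 vs apothem 0.8 → ∉ W
#3 (1, 1, 0, -1): internal (-0.4142, 0.0000); octagon support 0.4142 vs apothem 0.8 → ∈ W
#4 (-1, 1, 0, -1): internal (-2.4142, 0.0000); octagon support 2.4142 vs apothem 0.8 → ∉ W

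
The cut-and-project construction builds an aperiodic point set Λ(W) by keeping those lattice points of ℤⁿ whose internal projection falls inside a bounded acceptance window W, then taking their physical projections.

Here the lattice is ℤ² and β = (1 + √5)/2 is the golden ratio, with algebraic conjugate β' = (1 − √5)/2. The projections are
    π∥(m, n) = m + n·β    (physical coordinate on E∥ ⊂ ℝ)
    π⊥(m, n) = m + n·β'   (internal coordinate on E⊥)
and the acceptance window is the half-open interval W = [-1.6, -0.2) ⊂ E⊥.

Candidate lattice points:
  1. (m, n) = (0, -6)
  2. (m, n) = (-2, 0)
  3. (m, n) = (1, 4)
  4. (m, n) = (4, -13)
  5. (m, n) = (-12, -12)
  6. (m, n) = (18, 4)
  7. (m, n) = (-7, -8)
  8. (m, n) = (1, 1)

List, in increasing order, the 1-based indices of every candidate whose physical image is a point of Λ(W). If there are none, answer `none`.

3

β' = (1−√5)/2 ≈ -0.61803.
[1] lift (0,-6): star map gives 3.70820; window check -1.6 ≤ 3.70820 < -0.2 is false → out
[2] lift (-2,0): star map gives -2.00000; window check -1.6 ≤ -2.00000 < -0.2 is false → out
[3] lift (1,4): star map gives -1.47214; window check -1.6 ≤ -1.47214 < -0.2 is true → IN Λ
[4] lift (4,-13): star map gives 12.03444; window check -1.6 ≤ 12.03444 < -0.2 is false → out
[5] lift (-12,-12): star map gives -4.58359; window check -1.6 ≤ -4.58359 < -0.2 is false → out
[6] lift (18,4): star map gives 15.52786; window check -1.6 ≤ 15.52786 < -0.2 is false → out
[7] lift (-7,-8): star map gives -2.05573; window check -1.6 ≤ -2.05573 < -0.2 is false → out
[8] lift (1,1): star map gives 0.38197; window check -1.6 ≤ 0.38197 < -0.2 is false → out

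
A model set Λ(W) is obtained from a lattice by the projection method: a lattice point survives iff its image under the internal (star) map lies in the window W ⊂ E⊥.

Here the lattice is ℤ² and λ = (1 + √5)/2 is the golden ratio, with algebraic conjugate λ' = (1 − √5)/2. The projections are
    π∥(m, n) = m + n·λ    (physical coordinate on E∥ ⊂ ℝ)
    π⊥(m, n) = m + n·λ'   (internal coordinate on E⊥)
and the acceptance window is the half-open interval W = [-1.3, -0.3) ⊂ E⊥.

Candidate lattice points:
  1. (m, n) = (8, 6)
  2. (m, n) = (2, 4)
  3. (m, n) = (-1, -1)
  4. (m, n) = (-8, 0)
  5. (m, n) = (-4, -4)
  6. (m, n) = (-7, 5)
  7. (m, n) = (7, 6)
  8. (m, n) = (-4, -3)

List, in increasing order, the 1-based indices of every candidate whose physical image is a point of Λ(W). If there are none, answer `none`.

λ' = (1−√5)/2 ≈ -0.618034.
candidate 1: (m,n)=(8,6) → π∥ = 8+6·λ ≈ 17.708204, π⊥ = 8+6·λ' ≈ 4.291796 ∉ [-1.3, -0.3) ⇒ out
candidate 2: (m,n)=(2,4) → π∥ = 2+4·λ ≈ 8.472136, π⊥ = 2+4·λ' ≈ -0.472136 ∈ [-1.3, -0.3) ⇒ IN Λ
candidate 3: (m,n)=(-1,-1) → π∥ = -1-1·λ ≈ -2.618034, π⊥ = -1-1·λ' ≈ -0.381966 ∈ [-1.3, -0.3) ⇒ IN Λ
candidate 4: (m,n)=(-8,0) → π∥ = -8+0·λ ≈ -8.000000, π⊥ = -8+0·λ' ≈ -8.000000 ∉ [-1.3, -0.3) ⇒ out
candidate 5: (m,n)=(-4,-4) → π∥ = -4-4·λ ≈ -10.472136, π⊥ = -4-4·λ' ≈ -1.527864 ∉ [-1.3, -0.3) ⇒ out
candidate 6: (m,n)=(-7,5) → π∥ = -7+5·λ ≈ 1.090170, π⊥ = -7+5·λ' ≈ -10.090170 ∉ [-1.3, -0.3) ⇒ out
candidate 7: (m,n)=(7,6) → π∥ = 7+6·λ ≈ 16.708204, π⊥ = 7+6·λ' ≈ 3.291796 ∉ [-1.3, -0.3) ⇒ out
candidate 8: (m,n)=(-4,-3) → π∥ = -4-3·λ ≈ -8.854102, π⊥ = -4-3·λ' ≈ -2.145898 ∉ [-1.3, -0.3) ⇒ out

2, 3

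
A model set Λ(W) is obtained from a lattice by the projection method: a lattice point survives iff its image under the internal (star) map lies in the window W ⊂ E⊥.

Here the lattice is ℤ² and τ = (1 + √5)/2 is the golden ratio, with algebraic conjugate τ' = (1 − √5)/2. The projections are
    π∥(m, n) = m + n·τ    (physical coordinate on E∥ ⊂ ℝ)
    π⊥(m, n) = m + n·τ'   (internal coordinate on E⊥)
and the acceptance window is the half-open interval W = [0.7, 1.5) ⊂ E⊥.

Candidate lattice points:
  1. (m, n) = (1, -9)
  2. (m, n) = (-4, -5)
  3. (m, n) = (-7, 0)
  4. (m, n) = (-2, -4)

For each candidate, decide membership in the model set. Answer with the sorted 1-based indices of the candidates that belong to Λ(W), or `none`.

Compute τ' = (1−√5)/2 = -0.61803, so π⊥(m,n) = m -0.61803·n.
[1] lift (1,-9): star map gives 6.56231; window check 0.7 ≤ 6.56231 < 1.5 is false → out
[2] lift (-4,-5): star map gives -0.90983; window check 0.7 ≤ -0.90983 < 1.5 is false → out
[3] lift (-7,0): star map gives -7.00000; window check 0.7 ≤ -7.00000 < 1.5 is false → out
[4] lift (-2,-4): star map gives 0.47214; window check 0.7 ≤ 0.47214 < 1.5 is false → out

none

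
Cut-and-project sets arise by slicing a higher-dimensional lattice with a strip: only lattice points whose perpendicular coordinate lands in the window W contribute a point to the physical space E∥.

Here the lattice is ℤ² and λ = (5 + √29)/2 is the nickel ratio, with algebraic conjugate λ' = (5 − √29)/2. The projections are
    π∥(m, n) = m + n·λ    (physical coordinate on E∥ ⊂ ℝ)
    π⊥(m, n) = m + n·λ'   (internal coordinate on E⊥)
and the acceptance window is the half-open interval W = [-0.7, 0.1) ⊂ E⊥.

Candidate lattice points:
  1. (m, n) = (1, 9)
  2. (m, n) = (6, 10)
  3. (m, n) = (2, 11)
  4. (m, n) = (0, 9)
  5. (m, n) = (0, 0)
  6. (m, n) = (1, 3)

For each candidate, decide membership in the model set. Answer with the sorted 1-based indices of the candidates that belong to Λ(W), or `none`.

3, 5

λ' = (5−√29)/2 ≈ -0.1926.
#1 (1,9): internal coord 1 + (9)·λ' = -0.7332; -0.7332 ∉ [-0.7, 0.1) → out
#2 (6,10): internal coord 6 + (10)·λ' = +4.0742; +4.0742 ∉ [-0.7, 0.1) → out
#3 (2,11): internal coord 2 + (11)·λ' = -0.1184; -0.1184 ∈ [-0.7, 0.1) → IN Λ
#4 (0,9): internal coord 0 + (9)·λ' = -1.7332; -1.7332 ∉ [-0.7, 0.1) → out
#5 (0,0): internal coord 0 + (0)·λ' = +0.0000; +0.0000 ∈ [-0.7, 0.1) → IN Λ
#6 (1,3): internal coord 1 + (3)·λ' = +0.4223; +0.4223 ∉ [-0.7, 0.1) → out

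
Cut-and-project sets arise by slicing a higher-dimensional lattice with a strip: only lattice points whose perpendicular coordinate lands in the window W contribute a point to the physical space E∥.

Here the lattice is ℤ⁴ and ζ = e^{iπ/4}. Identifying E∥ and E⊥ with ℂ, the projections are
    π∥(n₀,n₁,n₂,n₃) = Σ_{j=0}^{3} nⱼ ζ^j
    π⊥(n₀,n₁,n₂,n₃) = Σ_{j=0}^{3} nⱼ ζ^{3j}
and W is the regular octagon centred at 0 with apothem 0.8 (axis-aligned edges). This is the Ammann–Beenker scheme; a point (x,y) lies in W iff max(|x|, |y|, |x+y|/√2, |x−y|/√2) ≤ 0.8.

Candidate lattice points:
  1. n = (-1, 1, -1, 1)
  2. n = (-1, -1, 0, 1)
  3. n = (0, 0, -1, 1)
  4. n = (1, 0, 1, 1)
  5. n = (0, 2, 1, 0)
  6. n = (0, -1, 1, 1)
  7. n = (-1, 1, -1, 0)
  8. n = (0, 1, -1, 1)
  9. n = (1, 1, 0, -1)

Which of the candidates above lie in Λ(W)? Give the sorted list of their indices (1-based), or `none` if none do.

π⊥(n) = n₀ + n₁ζ³ + n₂ζ⁶ + n₃ζ⁹ where ζ = e^{iπ/4}.
candidate 1: n = (-1, 1, -1, 1) → π⊥ ≈ (-1.000000, +2.414214); max(|x|,|y|,|x±y|/√2) = 2.414214 > 0.8 ⇒ ∉ W
candidate 2: n = (-1, -1, 0, 1) → π⊥ ≈ (+0.414214, +0.000000); max(|x|,|y|,|x±y|/√2) = 0.414214 ≤ 0.8 ⇒ ∈ W
candidate 3: n = (0, 0, -1, 1) → π⊥ ≈ (+0.707107, +1.707107); max(|x|,|y|,|x±y|/√2) = 1.707107 > 0.8 ⇒ ∉ W
candidate 4: n = (1, 0, 1, 1) → π⊥ ≈ (+1.707107, -0.292893); max(|x|,|y|,|x±y|/√2) = 1.707107 > 0.8 ⇒ ∉ W
candidate 5: n = (0, 2, 1, 0) → π⊥ ≈ (-1.414214, +0.414214); max(|x|,|y|,|x±y|/√2) = 1.414214 > 0.8 ⇒ ∉ W
candidate 6: n = (0, -1, 1, 1) → π⊥ ≈ (+1.414214, -1.000000); max(|x|,|y|,|x±y|/√2) = 1.707107 > 0.8 ⇒ ∉ W
candidate 7: n = (-1, 1, -1, 0) → π⊥ ≈ (-1.707107, +1.707107); max(|x|,|y|,|x±y|/√2) = 2.414214 > 0.8 ⇒ ∉ W
candidate 8: n = (0, 1, -1, 1) → π⊥ ≈ (+0.000000, +2.414214); max(|x|,|y|,|x±y|/√2) = 2.414214 > 0.8 ⇒ ∉ W
candidate 9: n = (1, 1, 0, -1) → π⊥ ≈ (-0.414214, +0.000000); max(|x|,|y|,|x±y|/√2) = 0.414214 ≤ 0.8 ⇒ ∈ W

2, 9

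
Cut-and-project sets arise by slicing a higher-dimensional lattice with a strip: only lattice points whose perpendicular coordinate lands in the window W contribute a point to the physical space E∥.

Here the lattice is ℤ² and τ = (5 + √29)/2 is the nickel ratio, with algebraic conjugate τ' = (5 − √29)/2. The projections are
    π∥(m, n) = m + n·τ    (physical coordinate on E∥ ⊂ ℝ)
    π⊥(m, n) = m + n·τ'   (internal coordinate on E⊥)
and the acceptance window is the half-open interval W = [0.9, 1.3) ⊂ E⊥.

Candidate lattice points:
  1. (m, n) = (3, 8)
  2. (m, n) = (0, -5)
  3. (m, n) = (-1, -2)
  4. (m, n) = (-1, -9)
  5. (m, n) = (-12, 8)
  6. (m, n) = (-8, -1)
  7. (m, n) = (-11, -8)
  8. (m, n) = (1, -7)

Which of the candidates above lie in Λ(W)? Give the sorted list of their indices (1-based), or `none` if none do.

τ' = (5−√29)/2 ≈ -0.19258.
[1] lift (3,8): star map gives 1.45934; window check 0.9 ≤ 1.45934 < 1.3 is false → out
[2] lift (0,-5): star map gives 0.96291; window check 0.9 ≤ 0.96291 < 1.3 is true → IN Λ
[3] lift (-1,-2): star map gives -0.61484; window check 0.9 ≤ -0.61484 < 1.3 is false → out
[4] lift (-1,-9): star map gives 0.73324; window check 0.9 ≤ 0.73324 < 1.3 is false → out
[5] lift (-12,8): star map gives -13.54066; window check 0.9 ≤ -13.54066 < 1.3 is false → out
[6] lift (-8,-1): star map gives -7.80742; window check 0.9 ≤ -7.80742 < 1.3 is false → out
[7] lift (-11,-8): star map gives -9.45934; window check 0.9 ≤ -9.45934 < 1.3 is false → out
[8] lift (1,-7): star map gives 2.34808; window check 0.9 ≤ 2.34808 < 1.3 is false → out

2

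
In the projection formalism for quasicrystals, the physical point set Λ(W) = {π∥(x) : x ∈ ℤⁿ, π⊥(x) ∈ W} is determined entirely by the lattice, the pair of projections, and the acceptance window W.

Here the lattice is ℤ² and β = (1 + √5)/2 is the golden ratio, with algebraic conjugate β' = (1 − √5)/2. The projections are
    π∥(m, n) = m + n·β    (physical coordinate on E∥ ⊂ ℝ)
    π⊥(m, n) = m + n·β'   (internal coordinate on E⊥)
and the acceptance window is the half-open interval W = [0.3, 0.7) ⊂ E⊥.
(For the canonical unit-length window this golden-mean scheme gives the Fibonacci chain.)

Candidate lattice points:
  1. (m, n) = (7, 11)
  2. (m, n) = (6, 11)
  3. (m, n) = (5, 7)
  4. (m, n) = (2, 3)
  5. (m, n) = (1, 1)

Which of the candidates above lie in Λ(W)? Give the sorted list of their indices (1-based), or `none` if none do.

3, 5

Compute β' = (1−√5)/2 = -0.618034, so π⊥(m,n) = m -0.618034·n.
candidate 1: (m,n)=(7,11) → π∥ = 7+11·β ≈ 24.798374, π⊥ = 7+11·β' ≈ 0.201626 ∉ [0.3, 0.7) ⇒ out
candidate 2: (m,n)=(6,11) → π∥ = 6+11·β ≈ 23.798374, π⊥ = 6+11·β' ≈ -0.798374 ∉ [0.3, 0.7) ⇒ out
candidate 3: (m,n)=(5,7) → π∥ = 5+7·β ≈ 16.326238, π⊥ = 5+7·β' ≈ 0.673762 ∈ [0.3, 0.7) ⇒ IN Λ
candidate 4: (m,n)=(2,3) → π∥ = 2+3·β ≈ 6.854102, π⊥ = 2+3·β' ≈ 0.145898 ∉ [0.3, 0.7) ⇒ out
candidate 5: (m,n)=(1,1) → π∥ = 1+1·β ≈ 2.618034, π⊥ = 1+1·β' ≈ 0.381966 ∈ [0.3, 0.7) ⇒ IN Λ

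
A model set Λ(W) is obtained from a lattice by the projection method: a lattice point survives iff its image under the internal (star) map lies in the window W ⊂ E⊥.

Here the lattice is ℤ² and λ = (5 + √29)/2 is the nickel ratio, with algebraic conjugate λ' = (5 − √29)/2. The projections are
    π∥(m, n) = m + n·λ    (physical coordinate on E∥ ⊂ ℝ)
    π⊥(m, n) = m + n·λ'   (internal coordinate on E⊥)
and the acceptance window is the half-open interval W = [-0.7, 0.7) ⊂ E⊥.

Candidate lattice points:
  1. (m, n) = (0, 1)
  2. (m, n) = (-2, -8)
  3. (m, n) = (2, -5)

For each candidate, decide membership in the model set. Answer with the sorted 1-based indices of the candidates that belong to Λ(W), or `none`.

Compute λ' = (5−√29)/2 = -0.1926, so π⊥(m,n) = m -0.1926·n.
#1 (0,1): internal coord 0 + (1)·λ' = -0.1926; -0.1926 ∈ [-0.7, 0.7) → IN Λ
#2 (-2,-8): internal coord -2 + (-8)·λ' = -0.4593; -0.4593 ∈ [-0.7, 0.7) → IN Λ
#3 (2,-5): internal coord 2 + (-5)·λ' = +2.9629; +2.9629 ∉ [-0.7, 0.7) → out

1, 2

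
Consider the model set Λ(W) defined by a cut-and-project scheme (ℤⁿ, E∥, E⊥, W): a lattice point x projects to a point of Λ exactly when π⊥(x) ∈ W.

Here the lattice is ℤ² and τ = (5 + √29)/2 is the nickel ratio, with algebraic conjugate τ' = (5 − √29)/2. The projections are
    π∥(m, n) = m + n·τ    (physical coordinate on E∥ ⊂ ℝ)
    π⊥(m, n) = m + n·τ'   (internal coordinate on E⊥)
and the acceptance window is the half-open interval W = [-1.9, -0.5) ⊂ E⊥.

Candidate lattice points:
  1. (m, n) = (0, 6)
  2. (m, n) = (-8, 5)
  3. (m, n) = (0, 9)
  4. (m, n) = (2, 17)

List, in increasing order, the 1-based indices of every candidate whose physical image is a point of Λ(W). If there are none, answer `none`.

1, 3, 4

Compute τ' = (5−√29)/2 = -0.19258, so π⊥(m,n) = m -0.19258·n.
[1] lift (0,6): star map gives -1.15549; window check -1.9 ≤ -1.15549 < -0.5 is true → IN Λ
[2] lift (-8,5): star map gives -8.96291; window check -1.9 ≤ -8.96291 < -0.5 is false → out
[3] lift (0,9): star map gives -1.73324; window check -1.9 ≤ -1.73324 < -0.5 is true → IN Λ
[4] lift (2,17): star map gives -1.27390; window check -1.9 ≤ -1.27390 < -0.5 is true → IN Λ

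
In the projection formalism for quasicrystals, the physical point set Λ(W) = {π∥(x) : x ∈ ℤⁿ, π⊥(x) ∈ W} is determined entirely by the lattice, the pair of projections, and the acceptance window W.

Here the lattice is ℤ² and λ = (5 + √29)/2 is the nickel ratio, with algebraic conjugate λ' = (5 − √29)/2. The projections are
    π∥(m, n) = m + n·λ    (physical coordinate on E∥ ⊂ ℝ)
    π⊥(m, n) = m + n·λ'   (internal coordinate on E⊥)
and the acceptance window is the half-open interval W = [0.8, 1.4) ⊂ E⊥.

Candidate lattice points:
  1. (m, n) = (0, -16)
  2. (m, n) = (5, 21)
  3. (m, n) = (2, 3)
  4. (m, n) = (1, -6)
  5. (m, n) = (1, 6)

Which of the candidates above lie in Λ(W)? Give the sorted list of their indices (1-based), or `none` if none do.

Compute λ' = (5−√29)/2 = -0.19258, so π⊥(m,n) = m -0.19258·n.
[1] lift (0,-16): star map gives 3.08132; window check 0.8 ≤ 3.08132 < 1.4 is false → out
[2] lift (5,21): star map gives 0.95577; window check 0.8 ≤ 0.95577 < 1.4 is true → IN Λ
[3] lift (2,3): star map gives 1.42225; window check 0.8 ≤ 1.42225 < 1.4 is false → out
[4] lift (1,-6): star map gives 2.15549; window check 0.8 ≤ 2.15549 < 1.4 is false → out
[5] lift (1,6): star map gives -0.15549; window check 0.8 ≤ -0.15549 < 1.4 is false → out

2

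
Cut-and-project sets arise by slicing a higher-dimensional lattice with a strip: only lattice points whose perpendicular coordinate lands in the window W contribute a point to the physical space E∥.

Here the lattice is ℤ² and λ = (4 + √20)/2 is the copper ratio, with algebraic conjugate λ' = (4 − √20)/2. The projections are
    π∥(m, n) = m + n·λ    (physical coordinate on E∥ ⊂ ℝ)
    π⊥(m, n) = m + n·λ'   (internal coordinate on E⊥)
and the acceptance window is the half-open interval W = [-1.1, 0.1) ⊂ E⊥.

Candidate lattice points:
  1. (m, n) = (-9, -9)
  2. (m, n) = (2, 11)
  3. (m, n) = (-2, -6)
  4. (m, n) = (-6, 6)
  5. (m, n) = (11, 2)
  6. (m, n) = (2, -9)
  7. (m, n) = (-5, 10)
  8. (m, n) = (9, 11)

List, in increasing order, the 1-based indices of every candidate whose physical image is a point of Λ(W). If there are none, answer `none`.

2, 3

λ' = (4−√20)/2 ≈ -0.23607.
candidate 1: (m,n)=(-9,-9) → π∥ = -9-9·λ ≈ -47.12461, π⊥ = -9-9·λ' ≈ -6.87539 ∉ [-1.1, 0.1) ⇒ out
candidate 2: (m,n)=(2,11) → π∥ = 2+11·λ ≈ 48.59675, π⊥ = 2+11·λ' ≈ -0.59675 ∈ [-1.1, 0.1) ⇒ IN Λ
candidate 3: (m,n)=(-2,-6) → π∥ = -2-6·λ ≈ -27.41641, π⊥ = -2-6·λ' ≈ -0.58359 ∈ [-1.1, 0.1) ⇒ IN Λ
candidate 4: (m,n)=(-6,6) → π∥ = -6+6·λ ≈ 19.41641, π⊥ = -6+6·λ' ≈ -7.41641 ∉ [-1.1, 0.1) ⇒ out
candidate 5: (m,n)=(11,2) → π∥ = 11+2·λ ≈ 19.47214, π⊥ = 11+2·λ' ≈ 10.52786 ∉ [-1.1, 0.1) ⇒ out
candidate 6: (m,n)=(2,-9) → π∥ = 2-9·λ ≈ -36.12461, π⊥ = 2-9·λ' ≈ 4.12461 ∉ [-1.1, 0.1) ⇒ out
candidate 7: (m,n)=(-5,10) → π∥ = -5+10·λ ≈ 37.36068, π⊥ = -5+10·λ' ≈ -7.36068 ∉ [-1.1, 0.1) ⇒ out
candidate 8: (m,n)=(9,11) → π∥ = 9+11·λ ≈ 55.59675, π⊥ = 9+11·λ' ≈ 6.40325 ∉ [-1.1, 0.1) ⇒ out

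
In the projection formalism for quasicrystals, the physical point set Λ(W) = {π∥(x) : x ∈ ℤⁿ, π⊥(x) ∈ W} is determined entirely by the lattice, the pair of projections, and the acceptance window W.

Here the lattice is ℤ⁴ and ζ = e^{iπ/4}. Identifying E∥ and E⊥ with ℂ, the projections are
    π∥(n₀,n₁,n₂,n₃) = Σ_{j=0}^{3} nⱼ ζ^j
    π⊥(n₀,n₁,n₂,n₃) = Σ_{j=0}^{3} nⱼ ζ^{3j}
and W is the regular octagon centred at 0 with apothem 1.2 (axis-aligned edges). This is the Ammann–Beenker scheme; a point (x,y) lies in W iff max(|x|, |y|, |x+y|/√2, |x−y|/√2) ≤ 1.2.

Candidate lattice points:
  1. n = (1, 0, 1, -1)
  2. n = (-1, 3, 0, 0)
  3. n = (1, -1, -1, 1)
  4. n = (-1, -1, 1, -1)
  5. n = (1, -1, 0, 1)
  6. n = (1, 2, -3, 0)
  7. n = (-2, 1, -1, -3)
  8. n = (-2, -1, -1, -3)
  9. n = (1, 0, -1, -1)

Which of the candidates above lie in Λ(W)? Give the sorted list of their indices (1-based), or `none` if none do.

π⊥(n) = n₀ + n₁ζ³ + n₂ζ⁶ + n₃ζ⁹ where ζ = e^{iπ/4}.
#1 (1, 0, 1, -1): internal (0.292893, -1.707107); octagon support 1.707107 vs apothem 1.2 → ∉ W
#2 (-1, 3, 0, 0): internal (-3.121320, 2.121320); octagon support 3.707107 vs apothem 1.2 → ∉ W
#3 (1, -1, -1, 1): internal (2.414214, 1.000000); octagon support 2.414214 vs apothem 1.2 → ∉ W
#4 (-1, -1, 1, -1): internal (-1.000000, -2.414214); octagon support 2.414214 vs apothem 1.2 → ∉ W
#5 (1, -1, 0, 1): internal (2.414214, 0.000000); octagon support 2.414214 vs apothem 1.2 → ∉ W
#6 (1, 2, -3, 0): internal (-0.414214, 4.414214); octagon support 4.414214 vs apothem 1.2 → ∉ W
#7 (-2, 1, -1, -3): internal (-4.828427, -0.414214); octagon support 4.828427 vs apothem 1.2 → ∉ W
#8 (-2, -1, -1, -3): internal (-3.414214, -1.828427); octagon support 3.707107 vs apothem 1.2 → ∉ W
#9 (1, 0, -1, -1): internal (0.292893, 0.292893); octagon support 0.414214 vs apothem 1.2 → ∈ W

9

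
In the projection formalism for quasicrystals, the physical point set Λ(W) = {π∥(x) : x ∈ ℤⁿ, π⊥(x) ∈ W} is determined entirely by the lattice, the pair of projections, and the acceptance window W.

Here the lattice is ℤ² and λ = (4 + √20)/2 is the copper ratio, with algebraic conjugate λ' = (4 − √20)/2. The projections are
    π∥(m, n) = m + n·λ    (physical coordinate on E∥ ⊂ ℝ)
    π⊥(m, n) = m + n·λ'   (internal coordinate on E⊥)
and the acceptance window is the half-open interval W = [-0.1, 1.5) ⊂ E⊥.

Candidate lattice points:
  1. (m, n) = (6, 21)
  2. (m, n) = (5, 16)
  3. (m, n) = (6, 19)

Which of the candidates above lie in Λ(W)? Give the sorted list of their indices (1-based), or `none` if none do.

λ' = (4−√20)/2 ≈ -0.23607.
[1] lift (6,21): star map gives 1.04257; window check -0.1 ≤ 1.04257 < 1.5 is true → IN Λ
[2] lift (5,16): star map gives 1.22291; window check -0.1 ≤ 1.22291 < 1.5 is true → IN Λ
[3] lift (6,19): star map gives 1.51471; window check -0.1 ≤ 1.51471 < 1.5 is false → out

1, 2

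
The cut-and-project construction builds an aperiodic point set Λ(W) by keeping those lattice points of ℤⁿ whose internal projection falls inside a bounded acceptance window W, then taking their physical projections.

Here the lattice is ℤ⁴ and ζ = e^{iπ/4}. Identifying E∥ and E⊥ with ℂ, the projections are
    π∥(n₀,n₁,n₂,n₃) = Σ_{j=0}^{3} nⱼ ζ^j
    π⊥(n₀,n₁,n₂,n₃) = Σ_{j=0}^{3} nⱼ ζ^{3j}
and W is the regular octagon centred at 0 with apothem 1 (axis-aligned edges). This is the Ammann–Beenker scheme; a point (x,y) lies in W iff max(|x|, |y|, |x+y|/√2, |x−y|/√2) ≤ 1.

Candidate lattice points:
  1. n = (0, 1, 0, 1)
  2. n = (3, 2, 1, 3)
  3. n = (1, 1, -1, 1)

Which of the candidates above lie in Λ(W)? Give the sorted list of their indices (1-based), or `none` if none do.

With ζ = e^{iπ/4} the internal vectors are ζ^0,ζ^3,ζ^6,ζ^9.
#1 (0, 1, 0, 1): internal (0.00000, 1.41421); octagon support 1.41421 vs apothem 1 → ∉ W
#2 (3, 2, 1, 3): internal (3.70711, 2.53553); octagon support 4.41421 vs apothem 1 → ∉ W
#3 (1, 1, -1, 1): internal (1.00000, 2.41421); octagon support 2.41421 vs apothem 1 → ∉ W

none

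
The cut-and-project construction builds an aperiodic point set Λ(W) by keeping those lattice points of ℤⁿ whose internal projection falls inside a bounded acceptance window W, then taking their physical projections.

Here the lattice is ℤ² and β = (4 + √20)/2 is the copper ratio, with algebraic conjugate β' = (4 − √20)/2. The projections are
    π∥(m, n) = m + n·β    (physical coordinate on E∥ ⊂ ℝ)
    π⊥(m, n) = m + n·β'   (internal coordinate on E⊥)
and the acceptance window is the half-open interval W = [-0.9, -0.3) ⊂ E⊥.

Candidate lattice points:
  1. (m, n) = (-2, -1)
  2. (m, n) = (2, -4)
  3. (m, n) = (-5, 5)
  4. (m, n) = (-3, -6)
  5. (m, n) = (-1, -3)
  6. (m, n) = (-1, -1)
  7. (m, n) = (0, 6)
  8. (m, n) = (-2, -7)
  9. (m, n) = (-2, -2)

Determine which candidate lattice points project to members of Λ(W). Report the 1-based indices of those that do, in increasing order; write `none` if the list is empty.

Numerically β ≈ 4.236068 and β' = −1/β ≈ -0.236068.
candidate 1: (m,n)=(-2,-1) → π∥ = -2-1·β ≈ -6.236068, π⊥ = -2-1·β' ≈ -1.763932 ∉ [-0.9, -0.3) ⇒ out
candidate 2: (m,n)=(2,-4) → π∥ = 2-4·β ≈ -14.944272, π⊥ = 2-4·β' ≈ 2.944272 ∉ [-0.9, -0.3) ⇒ out
candidate 3: (m,n)=(-5,5) → π∥ = -5+5·β ≈ 16.180340, π⊥ = -5+5·β' ≈ -6.180340 ∉ [-0.9, -0.3) ⇒ out
candidate 4: (m,n)=(-3,-6) → π∥ = -3-6·β ≈ -28.416408, π⊥ = -3-6·β' ≈ -1.583592 ∉ [-0.9, -0.3) ⇒ out
candidate 5: (m,n)=(-1,-3) → π∥ = -1-3·β ≈ -13.708204, π⊥ = -1-3·β' ≈ -0.291796 ∉ [-0.9, -0.3) ⇒ out
candidate 6: (m,n)=(-1,-1) → π∥ = -1-1·β ≈ -5.236068, π⊥ = -1-1·β' ≈ -0.763932 ∈ [-0.9, -0.3) ⇒ IN Λ
candidate 7: (m,n)=(0,6) → π∥ = 0+6·β ≈ 25.416408, π⊥ = 0+6·β' ≈ -1.416408 ∉ [-0.9, -0.3) ⇒ out
candidate 8: (m,n)=(-2,-7) → π∥ = -2-7·β ≈ -31.652476, π⊥ = -2-7·β' ≈ -0.347524 ∈ [-0.9, -0.3) ⇒ IN Λ
candidate 9: (m,n)=(-2,-2) → π∥ = -2-2·β ≈ -10.472136, π⊥ = -2-2·β' ≈ -1.527864 ∉ [-0.9, -0.3) ⇒ out

6, 8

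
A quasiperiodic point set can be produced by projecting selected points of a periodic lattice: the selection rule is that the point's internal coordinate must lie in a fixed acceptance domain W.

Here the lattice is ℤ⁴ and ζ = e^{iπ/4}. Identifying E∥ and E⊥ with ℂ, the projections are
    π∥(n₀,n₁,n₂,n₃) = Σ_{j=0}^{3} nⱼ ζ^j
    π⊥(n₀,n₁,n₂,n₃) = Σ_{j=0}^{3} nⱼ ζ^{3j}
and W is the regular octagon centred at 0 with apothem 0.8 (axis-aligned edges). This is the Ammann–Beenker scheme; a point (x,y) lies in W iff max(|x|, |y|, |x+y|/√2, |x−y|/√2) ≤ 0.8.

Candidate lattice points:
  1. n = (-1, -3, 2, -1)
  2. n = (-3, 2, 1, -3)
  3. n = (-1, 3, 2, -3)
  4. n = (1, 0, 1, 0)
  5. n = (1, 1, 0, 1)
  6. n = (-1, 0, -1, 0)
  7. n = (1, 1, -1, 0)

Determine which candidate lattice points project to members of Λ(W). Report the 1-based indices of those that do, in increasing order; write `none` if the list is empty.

none

π⊥(n) = n₀ + n₁ζ³ + n₂ζ⁶ + n₃ζ⁹ where ζ = e^{iπ/4}.
#1 (-1, -3, 2, -1): internal (0.41421, -4.82843); octagon support 4.82843 vs apothem 0.8 → ∉ W
#2 (-3, 2, 1, -3): internal (-6.53553, -1.70711); octagon support 6.53553 vs apothem 0.8 → ∉ W
#3 (-1, 3, 2, -3): internal (-5.24264, -2.00000); octagon support 5.24264 vs apothem 0.8 → ∉ W
#4 (1, 0, 1, 0): internal (1.00000, -1.00000); octagon support 1.41421 vs apothem 0.8 → ∉ W
#5 (1, 1, 0, 1): internal (1.00000, 1.41421); octagon support 1.70711 vs apothem 0.8 → ∉ W
#6 (-1, 0, -1, 0): internal (-1.00000, 1.00000); octagon support 1.41421 vs apothem 0.8 → ∉ W
#7 (1, 1, -1, 0): internal (0.29289, 1.70711); octagon support 1.70711 vs apothem 0.8 → ∉ W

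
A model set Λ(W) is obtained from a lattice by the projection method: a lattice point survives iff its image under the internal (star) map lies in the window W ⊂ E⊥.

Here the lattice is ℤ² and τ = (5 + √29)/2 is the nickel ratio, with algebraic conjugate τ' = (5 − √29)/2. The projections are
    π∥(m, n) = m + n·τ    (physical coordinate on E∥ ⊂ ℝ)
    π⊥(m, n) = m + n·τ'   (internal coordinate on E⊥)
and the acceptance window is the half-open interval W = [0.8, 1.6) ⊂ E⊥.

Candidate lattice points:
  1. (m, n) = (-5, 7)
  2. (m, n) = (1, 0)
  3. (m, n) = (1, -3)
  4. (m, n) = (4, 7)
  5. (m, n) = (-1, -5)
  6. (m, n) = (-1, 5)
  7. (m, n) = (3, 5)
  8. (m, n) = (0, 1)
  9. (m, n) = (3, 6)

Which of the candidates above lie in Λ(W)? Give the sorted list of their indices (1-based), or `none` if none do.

Numerically τ ≈ 5.19258 and τ' = −1/τ ≈ -0.19258.
[1] lift (-5,7): star map gives -6.34808; window check 0.8 ≤ -6.34808 < 1.6 is false → out
[2] lift (1,0): star map gives 1.00000; window check 0.8 ≤ 1.00000 < 1.6 is true → IN Λ
[3] lift (1,-3): star map gives 1.57775; window check 0.8 ≤ 1.57775 < 1.6 is true → IN Λ
[4] lift (4,7): star map gives 2.65192; window check 0.8 ≤ 2.65192 < 1.6 is false → out
[5] lift (-1,-5): star map gives -0.03709; window check 0.8 ≤ -0.03709 < 1.6 is false → out
[6] lift (-1,5): star map gives -1.96291; window check 0.8 ≤ -1.96291 < 1.6 is false → out
[7] lift (3,5): star map gives 2.03709; window check 0.8 ≤ 2.03709 < 1.6 is false → out
[8] lift (0,1): star map gives -0.19258; window check 0.8 ≤ -0.19258 < 1.6 is false → out
[9] lift (3,6): star map gives 1.84451; window check 0.8 ≤ 1.84451 < 1.6 is false → out

2, 3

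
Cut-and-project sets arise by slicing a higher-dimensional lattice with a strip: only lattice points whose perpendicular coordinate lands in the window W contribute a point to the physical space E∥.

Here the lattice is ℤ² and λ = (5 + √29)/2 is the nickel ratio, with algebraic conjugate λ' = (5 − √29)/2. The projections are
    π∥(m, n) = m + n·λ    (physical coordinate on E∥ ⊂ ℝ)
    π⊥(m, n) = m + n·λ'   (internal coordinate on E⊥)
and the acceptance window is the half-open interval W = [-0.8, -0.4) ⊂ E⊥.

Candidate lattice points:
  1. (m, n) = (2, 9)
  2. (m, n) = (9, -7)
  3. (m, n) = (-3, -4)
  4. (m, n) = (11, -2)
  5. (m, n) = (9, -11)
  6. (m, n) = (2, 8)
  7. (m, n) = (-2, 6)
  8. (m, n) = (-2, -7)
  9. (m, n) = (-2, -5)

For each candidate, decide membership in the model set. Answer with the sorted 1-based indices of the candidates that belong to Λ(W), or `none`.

8

Compute λ' = (5−√29)/2 = -0.19258, so π⊥(m,n) = m -0.19258·n.
candidate 1: (m,n)=(2,9) → π∥ = 2+9·λ ≈ 48.73324, π⊥ = 2+9·λ' ≈ 0.26676 ∉ [-0.8, -0.4) ⇒ out
candidate 2: (m,n)=(9,-7) → π∥ = 9-7·λ ≈ -27.34808, π⊥ = 9-7·λ' ≈ 10.34808 ∉ [-0.8, -0.4) ⇒ out
candidate 3: (m,n)=(-3,-4) → π∥ = -3-4·λ ≈ -23.77033, π⊥ = -3-4·λ' ≈ -2.22967 ∉ [-0.8, -0.4) ⇒ out
candidate 4: (m,n)=(11,-2) → π∥ = 11-2·λ ≈ 0.61484, π⊥ = 11-2·λ' ≈ 11.38516 ∉ [-0.8, -0.4) ⇒ out
candidate 5: (m,n)=(9,-11) → π∥ = 9-11·λ ≈ -48.11841, π⊥ = 9-11·λ' ≈ 11.11841 ∉ [-0.8, -0.4) ⇒ out
candidate 6: (m,n)=(2,8) → π∥ = 2+8·λ ≈ 43.54066, π⊥ = 2+8·λ' ≈ 0.45934 ∉ [-0.8, -0.4) ⇒ out
candidate 7: (m,n)=(-2,6) → π∥ = -2+6·λ ≈ 29.15549, π⊥ = -2+6·λ' ≈ -3.15549 ∉ [-0.8, -0.4) ⇒ out
candidate 8: (m,n)=(-2,-7) → π∥ = -2-7·λ ≈ -38.34808, π⊥ = -2-7·λ' ≈ -0.65192 ∈ [-0.8, -0.4) ⇒ IN Λ
candidate 9: (m,n)=(-2,-5) → π∥ = -2-5·λ ≈ -27.96291, π⊥ = -2-5·λ' ≈ -1.03709 ∉ [-0.8, -0.4) ⇒ out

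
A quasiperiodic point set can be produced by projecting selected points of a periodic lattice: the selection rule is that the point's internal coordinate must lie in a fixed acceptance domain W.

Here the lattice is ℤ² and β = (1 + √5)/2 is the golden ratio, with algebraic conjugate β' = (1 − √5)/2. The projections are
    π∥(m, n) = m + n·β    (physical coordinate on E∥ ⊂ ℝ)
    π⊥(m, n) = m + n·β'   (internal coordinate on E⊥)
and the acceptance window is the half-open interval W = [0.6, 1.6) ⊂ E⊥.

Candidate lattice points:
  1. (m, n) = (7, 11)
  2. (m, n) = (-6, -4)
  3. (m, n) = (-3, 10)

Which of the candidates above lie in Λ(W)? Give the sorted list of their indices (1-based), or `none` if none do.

Compute β' = (1−√5)/2 = -0.618034, so π⊥(m,n) = m -0.618034·n.
#1 (7,11): internal coord 7 + (11)·β' = +0.201626; +0.201626 ∉ [0.6, 1.6) → out
#2 (-6,-4): internal coord -6 + (-4)·β' = -3.527864; -3.527864 ∉ [0.6, 1.6) → out
#3 (-3,10): internal coord -3 + (10)·β' = -9.180340; -9.180340 ∉ [0.6, 1.6) → out

none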